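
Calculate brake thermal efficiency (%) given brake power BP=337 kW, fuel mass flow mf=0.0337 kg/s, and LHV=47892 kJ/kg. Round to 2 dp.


eta_BTE = (BP / (mf * LHV)) * 100
Denominator = 0.0337 * 47892 = 1613.9604 kW
eta_BTE = (337 / 1613.9604) * 100 = 20.88%


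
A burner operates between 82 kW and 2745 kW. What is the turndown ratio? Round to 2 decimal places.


TDR = Q_max / Q_min
TDR = 2745 / 82 = 33.48


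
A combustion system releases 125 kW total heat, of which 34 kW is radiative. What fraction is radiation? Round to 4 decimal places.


f_rad = Q_rad / Q_total
f_rad = 34 / 125 = 0.2720


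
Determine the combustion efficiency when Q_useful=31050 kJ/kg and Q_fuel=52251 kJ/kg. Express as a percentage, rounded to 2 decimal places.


Efficiency = (Q_useful / Q_fuel) * 100
Efficiency = (31050 / 52251) * 100
Efficiency = 0.5942 * 100 = 59.42%


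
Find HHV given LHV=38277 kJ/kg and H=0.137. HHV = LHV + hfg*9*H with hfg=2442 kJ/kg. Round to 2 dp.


HHV = LHV + hfg * 9 * H
Water addition = 2442 * 9 * 0.137 = 3010.986 kJ/kg
HHV = 38277 + 3010.986 = 41287.99 kJ/kg


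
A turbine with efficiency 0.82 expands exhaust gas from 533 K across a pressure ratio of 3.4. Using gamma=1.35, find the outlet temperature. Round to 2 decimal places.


T_out = T_in * (1 - eta * (1 - PR^(-(gamma-1)/gamma)))
Exponent = -(1.35-1)/1.35 = -0.25925926
PR^exp = 3.4^(-0.25925926) = 0.72813041
Factor = 1 - 0.82*(1 - 0.72813041) = 0.77706694
T_out = 533 * 0.77706694 = 414.18 K


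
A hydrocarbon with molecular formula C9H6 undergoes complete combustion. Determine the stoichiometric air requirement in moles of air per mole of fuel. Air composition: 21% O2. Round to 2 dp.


Balanced combustion: C9H6 + 10.5 O2 -> 9 CO2 + 3 H2O
O2 needed = C + H/4 = 9 + 6/4 = 10.50 moles
Air moles = O2 / 0.21 = 10.50 / 0.21 = 50.00 moles air


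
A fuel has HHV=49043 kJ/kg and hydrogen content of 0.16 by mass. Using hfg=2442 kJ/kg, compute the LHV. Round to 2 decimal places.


LHV = HHV - hfg * 9 * H
Water correction = 2442 * 9 * 0.16 = 3516.480 kJ/kg
LHV = 49043 - 3516.480 = 45526.52 kJ/kg


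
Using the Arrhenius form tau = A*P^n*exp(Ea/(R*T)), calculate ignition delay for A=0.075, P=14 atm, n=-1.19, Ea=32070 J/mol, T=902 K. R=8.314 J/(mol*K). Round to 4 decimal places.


tau = A * P^n * exp(Ea/(R*T))
P^n = 14^(-1.19) = 0.04326210
Ea/(R*T) = 32070/(8.314*902) = 4.276440
exp(Ea/(R*T)) = 71.983735
tau = 0.075 * 0.04326210 * 71.983735 = 0.2336 ms


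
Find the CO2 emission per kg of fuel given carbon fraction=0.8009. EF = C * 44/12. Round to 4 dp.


EF = C_frac * (M_CO2 / M_C)
EF = 0.8009 * (44/12)
EF = 0.8009 * 3.666667 = 2.9366 kg_CO2/kg_fuel


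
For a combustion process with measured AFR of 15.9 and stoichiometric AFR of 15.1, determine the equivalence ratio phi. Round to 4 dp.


phi = AFR_stoich / AFR_actual
phi = 15.1 / 15.9 = 0.9497


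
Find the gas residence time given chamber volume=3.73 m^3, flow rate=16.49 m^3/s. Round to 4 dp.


tau = V / Q_flow
tau = 3.73 / 16.49 = 0.2262 s


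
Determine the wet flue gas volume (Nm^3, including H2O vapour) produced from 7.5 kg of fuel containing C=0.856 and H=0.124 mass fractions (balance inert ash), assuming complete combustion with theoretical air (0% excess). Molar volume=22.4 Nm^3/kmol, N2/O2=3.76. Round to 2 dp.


Per kg fuel: CO2 = (C/12 kmol)*22.4 = (0.856/12)*22.4 = 1.59787 Nm^3
Per kg fuel: H2O = (H/2 kmol)*22.4 = (0.124/2)*22.4 = 1.38880 Nm^3
O2 needed per kg fuel = C/12 + H/4 = 0.856/12 + 0.124/4 = 0.10233333 kmol
Per kg fuel: N2 = O2*3.76*22.4 = 0.10233333*3.76*22.4 = 8.61892 Nm^3
Total per kg = 1.59787 + 1.38880 + 8.61892 = 11.60559 Nm^3
Total = 11.60559 * 7.5 = 87.04 Nm^3


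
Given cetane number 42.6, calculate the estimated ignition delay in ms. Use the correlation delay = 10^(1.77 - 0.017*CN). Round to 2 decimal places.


delay = 10^(1.77 - 0.017*CN)
Exponent = 1.77 - 0.017*42.6 = 1.0458
delay = 10^1.0458 = 11.11 ms


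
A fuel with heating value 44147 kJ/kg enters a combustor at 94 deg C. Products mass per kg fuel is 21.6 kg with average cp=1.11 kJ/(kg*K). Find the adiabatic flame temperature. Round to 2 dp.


T_ad = T_in + Hc / (m_p * cp)
Denominator = 21.6 * 1.11 = 23.9760
Temperature rise = 44147 / 23.9760 = 1841.30 K
T_ad = 94 + 1841.30 = 1935.30 deg C


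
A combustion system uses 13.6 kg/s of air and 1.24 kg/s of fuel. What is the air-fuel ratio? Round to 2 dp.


AFR = m_air / m_fuel
AFR = 13.6 / 1.24 = 10.97


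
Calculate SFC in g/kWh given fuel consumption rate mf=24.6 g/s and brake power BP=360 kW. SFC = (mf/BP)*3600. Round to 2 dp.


SFC = (mf / BP) * 3600
Rate = 24.6 / 360 = 0.068333 g/(s*kW)
SFC = 0.068333 * 3600 = 246.00 g/kWh


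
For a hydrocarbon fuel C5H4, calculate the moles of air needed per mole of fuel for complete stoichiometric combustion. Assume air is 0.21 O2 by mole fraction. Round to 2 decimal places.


Balanced combustion: C5H4 + 6 O2 -> 5 CO2 + 2 H2O
O2 needed = C + H/4 = 5 + 4/4 = 6.00 moles
Air moles = O2 / 0.21 = 6.00 / 0.21 = 28.57 moles air


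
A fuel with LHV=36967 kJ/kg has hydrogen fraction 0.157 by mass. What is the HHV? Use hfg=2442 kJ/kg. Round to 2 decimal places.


HHV = LHV + hfg * 9 * H
Water addition = 2442 * 9 * 0.157 = 3450.546 kJ/kg
HHV = 36967 + 3450.546 = 40417.55 kJ/kg


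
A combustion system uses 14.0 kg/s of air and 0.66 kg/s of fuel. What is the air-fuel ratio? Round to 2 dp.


AFR = m_air / m_fuel
AFR = 14.0 / 0.66 = 21.21


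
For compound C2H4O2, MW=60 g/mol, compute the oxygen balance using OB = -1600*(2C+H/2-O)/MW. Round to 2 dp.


OB = -1600 * (2C + H/2 - O) / MW
Inner = 2*2 + 4/2 - 2 = 4.00
OB = -1600 * 4.00 / 60 = -106.67%


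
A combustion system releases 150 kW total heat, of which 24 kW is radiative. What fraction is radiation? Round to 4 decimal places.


f_rad = Q_rad / Q_total
f_rad = 24 / 150 = 0.1600


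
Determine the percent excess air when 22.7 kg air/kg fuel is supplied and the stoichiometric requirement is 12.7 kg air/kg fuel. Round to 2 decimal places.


Excess air = actual - stoichiometric = 22.7 - 12.7 = 10.00 kg/kg fuel
Excess air % = (excess / stoich) * 100 = (10.00 / 12.7) * 100 = 78.74%


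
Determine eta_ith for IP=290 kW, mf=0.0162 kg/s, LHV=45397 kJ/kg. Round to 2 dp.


eta_ith = (IP / (mf * LHV)) * 100
Denominator = 0.0162 * 45397 = 735.4314 kW
eta_ith = (290 / 735.4314) * 100 = 39.43%


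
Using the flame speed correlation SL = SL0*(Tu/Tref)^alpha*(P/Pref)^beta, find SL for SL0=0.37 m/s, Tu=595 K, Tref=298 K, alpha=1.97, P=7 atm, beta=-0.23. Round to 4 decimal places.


SL = SL0 * (Tu/Tref)^alpha * (P/Pref)^beta
T ratio = 595/298 = 1.99664430
(T ratio)^alpha = 1.99664430^1.97 = 3.904742
(P/Pref)^beta = 7^(-0.23) = 0.639186
SL = 0.37 * 3.904742 * 0.639186 = 0.9235 m/s


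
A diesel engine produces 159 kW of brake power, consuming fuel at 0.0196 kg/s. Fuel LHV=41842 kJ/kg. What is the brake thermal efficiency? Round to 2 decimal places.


eta_BTE = (BP / (mf * LHV)) * 100
Denominator = 0.0196 * 41842 = 820.1032 kW
eta_BTE = (159 / 820.1032) * 100 = 19.39%


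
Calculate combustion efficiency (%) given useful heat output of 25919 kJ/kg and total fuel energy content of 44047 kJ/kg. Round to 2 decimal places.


Efficiency = (Q_useful / Q_fuel) * 100
Efficiency = (25919 / 44047) * 100
Efficiency = 0.5884 * 100 = 58.84%


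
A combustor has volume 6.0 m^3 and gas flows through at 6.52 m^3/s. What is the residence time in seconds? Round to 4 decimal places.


tau = V / Q_flow
tau = 6.0 / 6.52 = 0.9202 s


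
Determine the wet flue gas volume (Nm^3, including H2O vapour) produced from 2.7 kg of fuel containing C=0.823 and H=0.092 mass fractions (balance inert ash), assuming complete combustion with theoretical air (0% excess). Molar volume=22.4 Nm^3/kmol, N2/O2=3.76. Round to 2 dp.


Per kg fuel: CO2 = (C/12 kmol)*22.4 = (0.823/12)*22.4 = 1.53627 Nm^3
Per kg fuel: H2O = (H/2 kmol)*22.4 = (0.092/2)*22.4 = 1.03040 Nm^3
O2 needed per kg fuel = C/12 + H/4 = 0.823/12 + 0.092/4 = 0.09158333 kmol
Per kg fuel: N2 = O2*3.76*22.4 = 0.09158333*3.76*22.4 = 7.71351 Nm^3
Total per kg = 1.53627 + 1.03040 + 7.71351 = 10.28018 Nm^3
Total = 10.28018 * 2.7 = 27.76 Nm^3


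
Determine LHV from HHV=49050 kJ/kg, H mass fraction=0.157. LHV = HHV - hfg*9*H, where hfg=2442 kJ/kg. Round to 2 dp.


LHV = HHV - hfg * 9 * H
Water correction = 2442 * 9 * 0.157 = 3450.546 kJ/kg
LHV = 49050 - 3450.546 = 45599.45 kJ/kg


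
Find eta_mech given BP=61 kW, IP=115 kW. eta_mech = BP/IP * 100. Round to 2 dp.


eta_mech = (BP / IP) * 100
Ratio = 61 / 115 = 0.5304
eta_mech = 0.5304 * 100 = 53.04%


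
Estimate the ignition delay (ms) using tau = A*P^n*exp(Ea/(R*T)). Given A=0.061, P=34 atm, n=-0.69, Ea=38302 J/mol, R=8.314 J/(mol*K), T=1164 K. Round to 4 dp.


tau = A * P^n * exp(Ea/(R*T))
P^n = 34^(-0.69) = 0.08775655
Ea/(R*T) = 38302/(8.314*1164) = 3.957842
exp(Ea/(R*T)) = 52.344244
tau = 0.061 * 0.08775655 * 52.344244 = 0.2802 ms


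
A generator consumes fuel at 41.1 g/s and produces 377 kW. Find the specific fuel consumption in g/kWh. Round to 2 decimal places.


SFC = (mf / BP) * 3600
Rate = 41.1 / 377 = 0.109019 g/(s*kW)
SFC = 0.109019 * 3600 = 392.47 g/kWh


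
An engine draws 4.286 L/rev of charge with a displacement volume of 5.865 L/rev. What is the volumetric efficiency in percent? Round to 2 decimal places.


eta_v = (V_actual / V_disp) * 100
Ratio = 4.286 / 5.865 = 0.7308
eta_v = 0.7308 * 100 = 73.08%


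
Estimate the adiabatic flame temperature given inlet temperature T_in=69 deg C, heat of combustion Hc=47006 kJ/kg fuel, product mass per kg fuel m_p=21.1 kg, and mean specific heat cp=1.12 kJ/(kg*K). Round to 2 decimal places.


T_ad = T_in + Hc / (m_p * cp)
Denominator = 21.1 * 1.12 = 23.6320
Temperature rise = 47006 / 23.6320 = 1989.08 K
T_ad = 69 + 1989.08 = 2058.08 deg C


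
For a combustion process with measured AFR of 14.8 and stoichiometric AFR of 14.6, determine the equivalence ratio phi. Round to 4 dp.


phi = AFR_stoich / AFR_actual
phi = 14.6 / 14.8 = 0.9865


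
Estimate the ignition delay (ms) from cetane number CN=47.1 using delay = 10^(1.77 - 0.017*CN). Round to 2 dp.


delay = 10^(1.77 - 0.017*CN)
Exponent = 1.77 - 0.017*47.1 = 0.9693
delay = 10^0.9693 = 9.32 ms


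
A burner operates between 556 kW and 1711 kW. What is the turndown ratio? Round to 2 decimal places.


TDR = Q_max / Q_min
TDR = 1711 / 556 = 3.08


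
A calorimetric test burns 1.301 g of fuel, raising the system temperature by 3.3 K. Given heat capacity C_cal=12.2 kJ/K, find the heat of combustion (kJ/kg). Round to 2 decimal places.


Hc = C_cal * delta_T / m_fuel
Q_released = 12.2 * 3.3 = 40.2600 kJ
m_fuel = 1.301 g = 1.301/1000 kg = 0.001301 kg
Hc = 40.2600 / 0.001301 = 30945.43 kJ/kg


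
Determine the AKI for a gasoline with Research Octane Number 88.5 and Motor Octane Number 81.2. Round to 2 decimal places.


AKI = (RON + MON) / 2
AKI = (88.5 + 81.2) / 2
AKI = 169.7 / 2 = 84.85


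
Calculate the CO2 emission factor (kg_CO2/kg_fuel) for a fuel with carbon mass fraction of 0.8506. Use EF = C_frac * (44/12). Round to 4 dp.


EF = C_frac * (M_CO2 / M_C)
EF = 0.8506 * (44/12)
EF = 0.8506 * 3.666667 = 3.1189 kg_CO2/kg_fuel


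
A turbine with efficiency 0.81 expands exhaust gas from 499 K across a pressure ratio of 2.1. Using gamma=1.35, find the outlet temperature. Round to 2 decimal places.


T_out = T_in * (1 - eta * (1 - PR^(-(gamma-1)/gamma)))
Exponent = -(1.35-1)/1.35 = -0.25925926
PR^exp = 2.1^(-0.25925926) = 0.82501466
Factor = 1 - 0.81*(1 - 0.82501466) = 0.85826187
T_out = 499 * 0.85826187 = 428.27 K


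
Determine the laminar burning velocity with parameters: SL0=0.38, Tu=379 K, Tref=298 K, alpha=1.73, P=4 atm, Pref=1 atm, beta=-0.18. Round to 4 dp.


SL = SL0 * (Tu/Tref)^alpha * (P/Pref)^beta
T ratio = 379/298 = 1.27181208
(T ratio)^alpha = 1.27181208^1.73 = 1.515834
(P/Pref)^beta = 4^(-0.18) = 0.779165
SL = 0.38 * 1.515834 * 0.779165 = 0.4488 m/s


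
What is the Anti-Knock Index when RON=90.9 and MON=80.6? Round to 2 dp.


AKI = (RON + MON) / 2
AKI = (90.9 + 80.6) / 2
AKI = 171.5 / 2 = 85.75


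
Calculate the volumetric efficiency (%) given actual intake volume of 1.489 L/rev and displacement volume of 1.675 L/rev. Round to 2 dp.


eta_v = (V_actual / V_disp) * 100
Ratio = 1.489 / 1.675 = 0.8890
eta_v = 0.8890 * 100 = 88.90%


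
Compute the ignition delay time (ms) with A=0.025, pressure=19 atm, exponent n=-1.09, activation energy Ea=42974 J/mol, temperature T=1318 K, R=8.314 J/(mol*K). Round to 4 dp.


tau = A * P^n * exp(Ea/(R*T))
P^n = 19^(-1.09) = 0.04037928
Ea/(R*T) = 42974/(8.314*1318) = 3.921754
exp(Ea/(R*T)) = 50.488925
tau = 0.025 * 0.04037928 * 50.488925 = 0.0510 ms


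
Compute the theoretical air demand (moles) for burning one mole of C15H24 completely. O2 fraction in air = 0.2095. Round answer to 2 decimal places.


Balanced combustion: C15H24 + 21 O2 -> 15 CO2 + 12 H2O
O2 needed = C + H/4 = 15 + 24/4 = 21.00 moles
Air moles = O2 / 0.2095 = 21.00 / 0.2095 = 100.24 moles air


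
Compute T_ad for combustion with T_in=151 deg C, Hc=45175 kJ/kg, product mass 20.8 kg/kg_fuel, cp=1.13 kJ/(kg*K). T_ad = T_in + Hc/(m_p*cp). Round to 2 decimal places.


T_ad = T_in + Hc / (m_p * cp)
Denominator = 20.8 * 1.13 = 23.5040
Temperature rise = 45175 / 23.5040 = 1922.01 K
T_ad = 151 + 1922.01 = 2073.01 deg C


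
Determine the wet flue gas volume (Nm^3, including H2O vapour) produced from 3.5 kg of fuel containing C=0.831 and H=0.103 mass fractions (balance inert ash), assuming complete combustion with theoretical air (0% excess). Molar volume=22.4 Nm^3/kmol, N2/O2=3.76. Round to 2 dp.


Per kg fuel: CO2 = (C/12 kmol)*22.4 = (0.831/12)*22.4 = 1.55120 Nm^3
Per kg fuel: H2O = (H/2 kmol)*22.4 = (0.103/2)*22.4 = 1.15360 Nm^3
O2 needed per kg fuel = C/12 + H/4 = 0.831/12 + 0.103/4 = 0.09500000 kmol
Per kg fuel: N2 = O2*3.76*22.4 = 0.09500000*3.76*22.4 = 8.00128 Nm^3
Total per kg = 1.55120 + 1.15360 + 8.00128 = 10.70608 Nm^3
Total = 10.70608 * 3.5 = 37.47 Nm^3


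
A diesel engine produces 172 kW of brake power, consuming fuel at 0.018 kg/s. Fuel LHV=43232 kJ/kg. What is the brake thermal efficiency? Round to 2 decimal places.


eta_BTE = (BP / (mf * LHV)) * 100
Denominator = 0.018 * 43232 = 778.1760 kW
eta_BTE = (172 / 778.1760) * 100 = 22.10%


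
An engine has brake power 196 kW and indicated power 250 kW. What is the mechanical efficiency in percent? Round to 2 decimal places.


eta_mech = (BP / IP) * 100
Ratio = 196 / 250 = 0.7840
eta_mech = 0.7840 * 100 = 78.40%


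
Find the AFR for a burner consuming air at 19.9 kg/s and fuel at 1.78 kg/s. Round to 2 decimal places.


AFR = m_air / m_fuel
AFR = 19.9 / 1.78 = 11.18


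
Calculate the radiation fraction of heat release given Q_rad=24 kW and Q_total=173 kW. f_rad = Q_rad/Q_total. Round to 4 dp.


f_rad = Q_rad / Q_total
f_rad = 24 / 173 = 0.1387


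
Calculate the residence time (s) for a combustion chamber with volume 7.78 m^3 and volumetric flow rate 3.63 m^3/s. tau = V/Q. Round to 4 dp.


tau = V / Q_flow
tau = 7.78 / 3.63 = 2.1433 s


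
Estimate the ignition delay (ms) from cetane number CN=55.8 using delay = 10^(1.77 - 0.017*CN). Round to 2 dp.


delay = 10^(1.77 - 0.017*CN)
Exponent = 1.77 - 0.017*55.8 = 0.8214
delay = 10^0.8214 = 6.63 ms


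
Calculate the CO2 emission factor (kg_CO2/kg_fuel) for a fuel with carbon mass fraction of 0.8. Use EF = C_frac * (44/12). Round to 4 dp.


EF = C_frac * (M_CO2 / M_C)
EF = 0.8 * (44/12)
EF = 0.8 * 3.666667 = 2.9333 kg_CO2/kg_fuel


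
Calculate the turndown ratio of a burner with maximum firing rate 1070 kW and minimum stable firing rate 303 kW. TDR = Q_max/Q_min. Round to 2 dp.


TDR = Q_max / Q_min
TDR = 1070 / 303 = 3.53


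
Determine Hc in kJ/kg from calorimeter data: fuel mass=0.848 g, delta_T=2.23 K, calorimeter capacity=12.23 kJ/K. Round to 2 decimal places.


Hc = C_cal * delta_T / m_fuel
Q_released = 12.23 * 2.23 = 27.2729 kJ
m_fuel = 0.848 g = 0.848/1000 kg = 0.000848 kg
Hc = 27.2729 / 0.000848 = 32161.44 kJ/kg


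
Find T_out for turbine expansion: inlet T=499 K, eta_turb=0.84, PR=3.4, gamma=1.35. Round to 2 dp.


T_out = T_in * (1 - eta * (1 - PR^(-(gamma-1)/gamma)))
Exponent = -(1.35-1)/1.35 = -0.25925926
PR^exp = 3.4^(-0.25925926) = 0.72813041
Factor = 1 - 0.84*(1 - 0.72813041) = 0.77162954
T_out = 499 * 0.77162954 = 385.04 K


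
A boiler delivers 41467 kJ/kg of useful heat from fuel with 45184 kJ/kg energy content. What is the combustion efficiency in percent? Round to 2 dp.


Efficiency = (Q_useful / Q_fuel) * 100
Efficiency = (41467 / 45184) * 100
Efficiency = 0.9177 * 100 = 91.77%


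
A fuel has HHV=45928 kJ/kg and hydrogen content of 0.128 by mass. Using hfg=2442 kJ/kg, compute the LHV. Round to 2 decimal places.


LHV = HHV - hfg * 9 * H
Water correction = 2442 * 9 * 0.128 = 2813.184 kJ/kg
LHV = 45928 - 2813.184 = 43114.82 kJ/kg


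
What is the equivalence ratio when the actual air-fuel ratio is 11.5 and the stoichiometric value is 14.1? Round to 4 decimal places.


phi = AFR_stoich / AFR_actual
phi = 14.1 / 11.5 = 1.2261


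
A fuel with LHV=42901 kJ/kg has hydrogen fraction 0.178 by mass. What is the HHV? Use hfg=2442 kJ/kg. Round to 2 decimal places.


HHV = LHV + hfg * 9 * H
Water addition = 2442 * 9 * 0.178 = 3912.084 kJ/kg
HHV = 42901 + 3912.084 = 46813.08 kJ/kg


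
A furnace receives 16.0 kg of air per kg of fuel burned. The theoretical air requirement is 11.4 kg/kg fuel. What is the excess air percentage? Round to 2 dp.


Excess air = actual - stoichiometric = 16.0 - 11.4 = 4.60 kg/kg fuel
Excess air % = (excess / stoich) * 100 = (4.60 / 11.4) * 100 = 40.35%


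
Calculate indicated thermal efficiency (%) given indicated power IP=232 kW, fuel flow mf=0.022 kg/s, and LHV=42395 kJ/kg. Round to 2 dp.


eta_ith = (IP / (mf * LHV)) * 100
Denominator = 0.022 * 42395 = 932.6900 kW
eta_ith = (232 / 932.6900) * 100 = 24.87%


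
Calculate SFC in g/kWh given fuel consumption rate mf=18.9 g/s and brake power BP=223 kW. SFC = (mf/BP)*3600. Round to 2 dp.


SFC = (mf / BP) * 3600
Rate = 18.9 / 223 = 0.084753 g/(s*kW)
SFC = 0.084753 * 3600 = 305.11 g/kWh


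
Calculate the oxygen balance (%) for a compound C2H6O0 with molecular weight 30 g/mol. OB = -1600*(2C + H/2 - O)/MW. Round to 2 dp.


OB = -1600 * (2C + H/2 - O) / MW
Inner = 2*2 + 6/2 - 0 = 7.00
OB = -1600 * 7.00 / 30 = -373.33%


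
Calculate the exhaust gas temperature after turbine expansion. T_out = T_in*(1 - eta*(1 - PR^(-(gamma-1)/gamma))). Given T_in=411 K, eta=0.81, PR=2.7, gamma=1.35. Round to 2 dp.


T_out = T_in * (1 - eta * (1 - PR^(-(gamma-1)/gamma)))
Exponent = -(1.35-1)/1.35 = -0.25925926
PR^exp = 2.7^(-0.25925926) = 0.77297411
Factor = 1 - 0.81*(1 - 0.77297411) = 0.81610903
T_out = 411 * 0.81610903 = 335.42 K


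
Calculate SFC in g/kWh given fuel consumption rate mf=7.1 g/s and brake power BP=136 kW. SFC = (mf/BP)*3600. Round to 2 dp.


SFC = (mf / BP) * 3600
Rate = 7.1 / 136 = 0.052206 g/(s*kW)
SFC = 0.052206 * 3600 = 187.94 g/kWh


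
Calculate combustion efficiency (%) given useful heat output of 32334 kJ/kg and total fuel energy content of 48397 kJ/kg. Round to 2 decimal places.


Efficiency = (Q_useful / Q_fuel) * 100
Efficiency = (32334 / 48397) * 100
Efficiency = 0.6681 * 100 = 66.81%


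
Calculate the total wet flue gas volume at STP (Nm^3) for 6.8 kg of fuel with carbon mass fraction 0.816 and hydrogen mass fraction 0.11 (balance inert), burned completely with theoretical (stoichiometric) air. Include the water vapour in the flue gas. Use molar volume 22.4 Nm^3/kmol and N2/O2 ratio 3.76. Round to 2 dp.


Per kg fuel: CO2 = (C/12 kmol)*22.4 = (0.816/12)*22.4 = 1.52320 Nm^3
Per kg fuel: H2O = (H/2 kmol)*22.4 = (0.11/2)*22.4 = 1.23200 Nm^3
O2 needed per kg fuel = C/12 + H/4 = 0.816/12 + 0.11/4 = 0.09550000 kmol
Per kg fuel: N2 = O2*3.76*22.4 = 0.09550000*3.76*22.4 = 8.04339 Nm^3
Total per kg = 1.52320 + 1.23200 + 8.04339 = 10.79859 Nm^3
Total = 10.79859 * 6.8 = 73.43 Nm^3


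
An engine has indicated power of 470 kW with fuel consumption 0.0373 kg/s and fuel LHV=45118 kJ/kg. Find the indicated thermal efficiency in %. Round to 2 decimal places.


eta_ith = (IP / (mf * LHV)) * 100
Denominator = 0.0373 * 45118 = 1682.9014 kW
eta_ith = (470 / 1682.9014) * 100 = 27.93%


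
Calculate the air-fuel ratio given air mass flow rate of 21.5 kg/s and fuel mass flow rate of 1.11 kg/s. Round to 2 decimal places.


AFR = m_air / m_fuel
AFR = 21.5 / 1.11 = 19.37


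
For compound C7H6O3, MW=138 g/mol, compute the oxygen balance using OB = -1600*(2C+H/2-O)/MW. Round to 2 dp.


OB = -1600 * (2C + H/2 - O) / MW
Inner = 2*7 + 6/2 - 3 = 14.00
OB = -1600 * 14.00 / 138 = -162.32%


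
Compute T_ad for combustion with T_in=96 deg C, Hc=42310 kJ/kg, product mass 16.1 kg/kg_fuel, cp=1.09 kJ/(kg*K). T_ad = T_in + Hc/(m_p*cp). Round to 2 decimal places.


T_ad = T_in + Hc / (m_p * cp)
Denominator = 16.1 * 1.09 = 17.5490
Temperature rise = 42310 / 17.5490 = 2410.96 K
T_ad = 96 + 2410.96 = 2506.96 deg C


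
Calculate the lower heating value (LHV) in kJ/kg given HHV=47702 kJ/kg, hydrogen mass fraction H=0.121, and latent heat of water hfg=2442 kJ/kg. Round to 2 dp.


LHV = HHV - hfg * 9 * H
Water correction = 2442 * 9 * 0.121 = 2659.338 kJ/kg
LHV = 47702 - 2659.338 = 45042.66 kJ/kg


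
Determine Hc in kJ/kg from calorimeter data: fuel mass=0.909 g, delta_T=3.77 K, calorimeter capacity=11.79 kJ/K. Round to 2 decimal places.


Hc = C_cal * delta_T / m_fuel
Q_released = 11.79 * 3.77 = 44.4483 kJ
m_fuel = 0.909 g = 0.909/1000 kg = 0.000909 kg
Hc = 44.4483 / 0.000909 = 48898.02 kJ/kg


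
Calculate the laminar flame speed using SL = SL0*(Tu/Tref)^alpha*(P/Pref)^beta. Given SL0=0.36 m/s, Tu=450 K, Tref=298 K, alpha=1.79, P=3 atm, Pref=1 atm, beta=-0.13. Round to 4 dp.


SL = SL0 * (Tu/Tref)^alpha * (P/Pref)^beta
T ratio = 450/298 = 1.51006711
(T ratio)^alpha = 1.51006711^1.79 = 2.091237
(P/Pref)^beta = 3^(-0.13) = 0.866910
SL = 0.36 * 2.091237 * 0.866910 = 0.6526 m/s


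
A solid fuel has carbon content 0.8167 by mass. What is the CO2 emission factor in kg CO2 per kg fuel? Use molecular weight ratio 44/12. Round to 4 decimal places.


EF = C_frac * (M_CO2 / M_C)
EF = 0.8167 * (44/12)
EF = 0.8167 * 3.666667 = 2.9946 kg_CO2/kg_fuel


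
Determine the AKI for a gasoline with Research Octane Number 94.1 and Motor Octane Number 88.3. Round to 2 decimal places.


AKI = (RON + MON) / 2
AKI = (94.1 + 88.3) / 2
AKI = 182.4 / 2 = 91.20


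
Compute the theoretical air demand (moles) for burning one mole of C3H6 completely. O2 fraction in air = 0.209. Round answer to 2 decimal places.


Balanced combustion: C3H6 + 4.5 O2 -> 3 CO2 + 3 H2O
O2 needed = C + H/4 = 3 + 6/4 = 4.50 moles
Air moles = O2 / 0.209 = 4.50 / 0.209 = 21.53 moles air


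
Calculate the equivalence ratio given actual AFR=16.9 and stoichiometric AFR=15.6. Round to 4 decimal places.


phi = AFR_stoich / AFR_actual
phi = 15.6 / 16.9 = 0.9231


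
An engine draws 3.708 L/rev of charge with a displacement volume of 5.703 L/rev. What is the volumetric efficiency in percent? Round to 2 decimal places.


eta_v = (V_actual / V_disp) * 100
Ratio = 3.708 / 5.703 = 0.6502
eta_v = 0.6502 * 100 = 65.02%


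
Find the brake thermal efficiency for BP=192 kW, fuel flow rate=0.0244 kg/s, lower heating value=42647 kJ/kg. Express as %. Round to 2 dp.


eta_BTE = (BP / (mf * LHV)) * 100
Denominator = 0.0244 * 42647 = 1040.5868 kW
eta_BTE = (192 / 1040.5868) * 100 = 18.45%


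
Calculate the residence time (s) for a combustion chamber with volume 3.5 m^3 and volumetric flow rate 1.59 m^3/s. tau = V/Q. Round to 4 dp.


tau = V / Q_flow
tau = 3.5 / 1.59 = 2.2013 s


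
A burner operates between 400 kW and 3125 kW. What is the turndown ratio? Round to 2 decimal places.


TDR = Q_max / Q_min
TDR = 3125 / 400 = 7.81


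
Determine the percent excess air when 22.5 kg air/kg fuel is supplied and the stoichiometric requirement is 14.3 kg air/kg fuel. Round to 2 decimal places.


Excess air = actual - stoichiometric = 22.5 - 14.3 = 8.20 kg/kg fuel
Excess air % = (excess / stoich) * 100 = (8.20 / 14.3) * 100 = 57.34%


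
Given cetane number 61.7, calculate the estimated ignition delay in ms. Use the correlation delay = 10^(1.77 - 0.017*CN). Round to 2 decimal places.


delay = 10^(1.77 - 0.017*CN)
Exponent = 1.77 - 0.017*61.7 = 0.7211
delay = 10^0.7211 = 5.26 ms


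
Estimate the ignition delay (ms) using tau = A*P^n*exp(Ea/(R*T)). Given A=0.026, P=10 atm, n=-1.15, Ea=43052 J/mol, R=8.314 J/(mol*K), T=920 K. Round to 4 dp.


tau = A * P^n * exp(Ea/(R*T))
P^n = 10^(-1.15) = 0.07079458
Ea/(R*T) = 43052/(8.314*920) = 5.628536
exp(Ea/(R*T)) = 278.254584
tau = 0.026 * 0.07079458 * 278.254584 = 0.5122 ms


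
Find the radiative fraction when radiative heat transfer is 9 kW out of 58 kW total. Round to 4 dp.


f_rad = Q_rad / Q_total
f_rad = 9 / 58 = 0.1552


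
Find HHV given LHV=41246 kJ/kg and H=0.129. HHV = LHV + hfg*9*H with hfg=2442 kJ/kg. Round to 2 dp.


HHV = LHV + hfg * 9 * H
Water addition = 2442 * 9 * 0.129 = 2835.162 kJ/kg
HHV = 41246 + 2835.162 = 44081.16 kJ/kg


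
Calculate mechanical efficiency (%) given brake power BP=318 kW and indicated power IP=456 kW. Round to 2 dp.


eta_mech = (BP / IP) * 100
Ratio = 318 / 456 = 0.6974
eta_mech = 0.6974 * 100 = 69.74%


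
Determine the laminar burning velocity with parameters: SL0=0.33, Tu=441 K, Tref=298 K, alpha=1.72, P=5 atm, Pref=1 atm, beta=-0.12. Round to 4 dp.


SL = SL0 * (Tu/Tref)^alpha * (P/Pref)^beta
T ratio = 441/298 = 1.47986577
(T ratio)^alpha = 1.47986577^1.72 = 1.962377
(P/Pref)^beta = 5^(-0.12) = 0.824373
SL = 0.33 * 1.962377 * 0.824373 = 0.5339 m/s


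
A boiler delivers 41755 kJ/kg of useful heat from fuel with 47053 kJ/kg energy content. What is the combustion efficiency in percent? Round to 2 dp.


Efficiency = (Q_useful / Q_fuel) * 100
Efficiency = (41755 / 47053) * 100
Efficiency = 0.8874 * 100 = 88.74%


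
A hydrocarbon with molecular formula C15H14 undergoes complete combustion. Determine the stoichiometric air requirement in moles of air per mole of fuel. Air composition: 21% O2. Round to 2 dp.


Balanced combustion: C15H14 + 18.5 O2 -> 15 CO2 + 7 H2O
O2 needed = C + H/4 = 15 + 14/4 = 18.50 moles
Air moles = O2 / 0.21 = 18.50 / 0.21 = 88.10 moles air


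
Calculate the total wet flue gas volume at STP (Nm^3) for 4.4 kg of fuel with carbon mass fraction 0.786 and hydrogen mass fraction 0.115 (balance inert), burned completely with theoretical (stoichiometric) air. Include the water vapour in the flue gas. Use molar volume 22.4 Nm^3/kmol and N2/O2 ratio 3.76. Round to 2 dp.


Per kg fuel: CO2 = (C/12 kmol)*22.4 = (0.786/12)*22.4 = 1.46720 Nm^3
Per kg fuel: H2O = (H/2 kmol)*22.4 = (0.115/2)*22.4 = 1.28800 Nm^3
O2 needed per kg fuel = C/12 + H/4 = 0.786/12 + 0.115/4 = 0.09425000 kmol
Per kg fuel: N2 = O2*3.76*22.4 = 0.09425000*3.76*22.4 = 7.93811 Nm^3
Total per kg = 1.46720 + 1.28800 + 7.93811 = 10.69331 Nm^3
Total = 10.69331 * 4.4 = 47.05 Nm^3


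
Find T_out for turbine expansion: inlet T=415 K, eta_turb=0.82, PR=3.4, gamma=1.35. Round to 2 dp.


T_out = T_in * (1 - eta * (1 - PR^(-(gamma-1)/gamma)))
Exponent = -(1.35-1)/1.35 = -0.25925926
PR^exp = 3.4^(-0.25925926) = 0.72813041
Factor = 1 - 0.82*(1 - 0.72813041) = 0.77706694
T_out = 415 * 0.77706694 = 322.48 K


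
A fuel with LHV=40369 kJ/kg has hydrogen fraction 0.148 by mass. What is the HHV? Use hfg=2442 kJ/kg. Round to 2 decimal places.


HHV = LHV + hfg * 9 * H
Water addition = 2442 * 9 * 0.148 = 3252.744 kJ/kg
HHV = 40369 + 3252.744 = 43621.74 kJ/kg


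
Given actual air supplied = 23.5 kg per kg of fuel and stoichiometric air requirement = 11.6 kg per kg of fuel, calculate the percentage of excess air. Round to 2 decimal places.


Excess air = actual - stoichiometric = 23.5 - 11.6 = 11.90 kg/kg fuel
Excess air % = (excess / stoich) * 100 = (11.90 / 11.6) * 100 = 102.59%


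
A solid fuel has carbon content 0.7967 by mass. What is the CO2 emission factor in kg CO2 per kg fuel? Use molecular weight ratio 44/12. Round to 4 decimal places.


EF = C_frac * (M_CO2 / M_C)
EF = 0.7967 * (44/12)
EF = 0.7967 * 3.666667 = 2.9212 kg_CO2/kg_fuel


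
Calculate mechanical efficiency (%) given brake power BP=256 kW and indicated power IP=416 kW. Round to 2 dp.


eta_mech = (BP / IP) * 100
Ratio = 256 / 416 = 0.6154
eta_mech = 0.6154 * 100 = 61.54%


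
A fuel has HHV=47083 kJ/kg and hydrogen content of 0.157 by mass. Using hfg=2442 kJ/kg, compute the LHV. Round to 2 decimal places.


LHV = HHV - hfg * 9 * H
Water correction = 2442 * 9 * 0.157 = 3450.546 kJ/kg
LHV = 47083 - 3450.546 = 43632.45 kJ/kg


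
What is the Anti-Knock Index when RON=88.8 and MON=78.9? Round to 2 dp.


AKI = (RON + MON) / 2
AKI = (88.8 + 78.9) / 2
AKI = 167.7 / 2 = 83.85


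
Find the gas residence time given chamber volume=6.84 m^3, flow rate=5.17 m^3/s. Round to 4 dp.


tau = V / Q_flow
tau = 6.84 / 5.17 = 1.3230 s


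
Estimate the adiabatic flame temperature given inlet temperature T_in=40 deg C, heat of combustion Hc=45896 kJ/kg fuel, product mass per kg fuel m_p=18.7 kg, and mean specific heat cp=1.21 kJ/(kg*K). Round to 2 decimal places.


T_ad = T_in + Hc / (m_p * cp)
Denominator = 18.7 * 1.21 = 22.6270
Temperature rise = 45896 / 22.6270 = 2028.37 K
T_ad = 40 + 2028.37 = 2068.37 deg C


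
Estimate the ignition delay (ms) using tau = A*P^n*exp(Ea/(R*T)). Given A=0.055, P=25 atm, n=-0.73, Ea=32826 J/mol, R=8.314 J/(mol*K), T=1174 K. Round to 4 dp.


tau = A * P^n * exp(Ea/(R*T))
P^n = 25^(-0.73) = 0.09539021
Ea/(R*T) = 32826/(8.314*1174) = 3.363101
exp(Ea/(R*T)) = 28.878591
tau = 0.055 * 0.09539021 * 28.878591 = 0.1515 ms


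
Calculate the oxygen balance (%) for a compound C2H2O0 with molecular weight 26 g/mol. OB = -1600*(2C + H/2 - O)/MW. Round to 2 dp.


OB = -1600 * (2C + H/2 - O) / MW
Inner = 2*2 + 2/2 - 0 = 5.00
OB = -1600 * 5.00 / 26 = -307.69%


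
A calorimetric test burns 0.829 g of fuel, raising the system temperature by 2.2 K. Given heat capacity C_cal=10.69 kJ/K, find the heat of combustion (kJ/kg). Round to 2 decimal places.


Hc = C_cal * delta_T / m_fuel
Q_released = 10.69 * 2.2 = 23.5180 kJ
m_fuel = 0.829 g = 0.829/1000 kg = 0.000829 kg
Hc = 23.5180 / 0.000829 = 28369.12 kJ/kg


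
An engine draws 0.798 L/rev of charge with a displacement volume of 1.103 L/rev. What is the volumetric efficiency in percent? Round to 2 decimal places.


eta_v = (V_actual / V_disp) * 100
Ratio = 0.798 / 1.103 = 0.7235
eta_v = 0.7235 * 100 = 72.35%


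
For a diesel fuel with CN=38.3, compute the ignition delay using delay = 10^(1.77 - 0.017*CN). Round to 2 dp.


delay = 10^(1.77 - 0.017*CN)
Exponent = 1.77 - 0.017*38.3 = 1.1189
delay = 10^1.1189 = 13.15 ms


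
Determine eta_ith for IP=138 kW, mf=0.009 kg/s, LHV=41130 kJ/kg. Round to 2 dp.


eta_ith = (IP / (mf * LHV)) * 100
Denominator = 0.009 * 41130 = 370.1700 kW
eta_ith = (138 / 370.1700) * 100 = 37.28%


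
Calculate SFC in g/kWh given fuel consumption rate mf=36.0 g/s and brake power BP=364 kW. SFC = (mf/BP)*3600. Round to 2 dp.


SFC = (mf / BP) * 3600
Rate = 36.0 / 364 = 0.098901 g/(s*kW)
SFC = 0.098901 * 3600 = 356.04 g/kWh


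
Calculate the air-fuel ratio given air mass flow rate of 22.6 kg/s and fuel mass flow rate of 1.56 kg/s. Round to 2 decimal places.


AFR = m_air / m_fuel
AFR = 22.6 / 1.56 = 14.49


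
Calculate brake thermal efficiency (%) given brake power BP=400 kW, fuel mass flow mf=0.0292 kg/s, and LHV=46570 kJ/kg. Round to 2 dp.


eta_BTE = (BP / (mf * LHV)) * 100
Denominator = 0.0292 * 46570 = 1359.8440 kW
eta_BTE = (400 / 1359.8440) * 100 = 29.42%


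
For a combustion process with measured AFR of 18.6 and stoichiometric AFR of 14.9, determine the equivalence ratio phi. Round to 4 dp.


phi = AFR_stoich / AFR_actual
phi = 14.9 / 18.6 = 0.8011


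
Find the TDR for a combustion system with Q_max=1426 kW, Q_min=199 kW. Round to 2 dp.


TDR = Q_max / Q_min
TDR = 1426 / 199 = 7.17


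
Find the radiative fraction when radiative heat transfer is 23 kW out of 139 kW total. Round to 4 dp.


f_rad = Q_rad / Q_total
f_rad = 23 / 139 = 0.1655


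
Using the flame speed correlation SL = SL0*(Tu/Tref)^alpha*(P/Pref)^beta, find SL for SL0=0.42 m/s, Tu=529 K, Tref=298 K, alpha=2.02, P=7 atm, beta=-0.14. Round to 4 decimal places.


SL = SL0 * (Tu/Tref)^alpha * (P/Pref)^beta
T ratio = 529/298 = 1.77516779
(T ratio)^alpha = 1.77516779^2.02 = 3.187598
(P/Pref)^beta = 7^(-0.14) = 0.761529
SL = 0.42 * 3.187598 * 0.761529 = 1.0195 m/s


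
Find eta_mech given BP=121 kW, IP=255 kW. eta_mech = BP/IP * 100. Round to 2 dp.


eta_mech = (BP / IP) * 100
Ratio = 121 / 255 = 0.4745
eta_mech = 0.4745 * 100 = 47.45%


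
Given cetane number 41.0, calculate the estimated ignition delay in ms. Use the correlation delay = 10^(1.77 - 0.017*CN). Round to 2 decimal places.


delay = 10^(1.77 - 0.017*CN)
Exponent = 1.77 - 0.017*41.0 = 1.0730
delay = 10^1.0730 = 11.83 ms


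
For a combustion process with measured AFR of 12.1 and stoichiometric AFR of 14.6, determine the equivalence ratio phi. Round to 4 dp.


phi = AFR_stoich / AFR_actual
phi = 14.6 / 12.1 = 1.2066


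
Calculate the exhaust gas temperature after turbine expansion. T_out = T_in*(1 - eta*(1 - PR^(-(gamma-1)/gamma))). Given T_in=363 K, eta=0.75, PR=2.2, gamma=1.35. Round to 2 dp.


T_out = T_in * (1 - eta * (1 - PR^(-(gamma-1)/gamma)))
Exponent = -(1.35-1)/1.35 = -0.25925926
PR^exp = 2.2^(-0.25925926) = 0.81512413
Factor = 1 - 0.75*(1 - 0.81512413) = 0.86134310
T_out = 363 * 0.86134310 = 312.67 K


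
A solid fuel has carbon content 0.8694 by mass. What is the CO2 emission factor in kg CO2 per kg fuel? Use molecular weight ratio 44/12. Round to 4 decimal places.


EF = C_frac * (M_CO2 / M_C)
EF = 0.8694 * (44/12)
EF = 0.8694 * 3.666667 = 3.1878 kg_CO2/kg_fuel


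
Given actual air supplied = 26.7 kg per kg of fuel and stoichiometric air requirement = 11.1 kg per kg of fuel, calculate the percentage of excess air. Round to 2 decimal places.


Excess air = actual - stoichiometric = 26.7 - 11.1 = 15.60 kg/kg fuel
Excess air % = (excess / stoich) * 100 = (15.60 / 11.1) * 100 = 140.54%


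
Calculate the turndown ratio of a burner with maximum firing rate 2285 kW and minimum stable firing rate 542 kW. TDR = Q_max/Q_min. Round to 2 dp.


TDR = Q_max / Q_min
TDR = 2285 / 542 = 4.22


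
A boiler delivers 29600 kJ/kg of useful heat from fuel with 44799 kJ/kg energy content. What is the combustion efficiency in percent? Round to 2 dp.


Efficiency = (Q_useful / Q_fuel) * 100
Efficiency = (29600 / 44799) * 100
Efficiency = 0.6607 * 100 = 66.07%


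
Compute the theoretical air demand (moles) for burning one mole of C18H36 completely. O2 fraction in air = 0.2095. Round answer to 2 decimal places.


Balanced combustion: C18H36 + 27 O2 -> 18 CO2 + 18 H2O
O2 needed = C + H/4 = 18 + 36/4 = 27.00 moles
Air moles = O2 / 0.2095 = 27.00 / 0.2095 = 128.88 moles air


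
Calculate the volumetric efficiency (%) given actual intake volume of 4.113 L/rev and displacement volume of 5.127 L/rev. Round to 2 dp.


eta_v = (V_actual / V_disp) * 100
Ratio = 4.113 / 5.127 = 0.8022
eta_v = 0.8022 * 100 = 80.22%


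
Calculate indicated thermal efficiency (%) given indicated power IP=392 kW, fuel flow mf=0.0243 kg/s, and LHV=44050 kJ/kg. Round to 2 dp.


eta_ith = (IP / (mf * LHV)) * 100
Denominator = 0.0243 * 44050 = 1070.4150 kW
eta_ith = (392 / 1070.4150) * 100 = 36.62%


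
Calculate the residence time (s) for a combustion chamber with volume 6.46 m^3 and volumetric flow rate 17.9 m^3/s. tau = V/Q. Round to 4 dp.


tau = V / Q_flow
tau = 6.46 / 17.9 = 0.3609 s


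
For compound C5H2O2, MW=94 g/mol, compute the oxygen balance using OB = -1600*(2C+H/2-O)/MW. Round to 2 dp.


OB = -1600 * (2C + H/2 - O) / MW
Inner = 2*5 + 2/2 - 2 = 9.00
OB = -1600 * 9.00 / 94 = -153.19%


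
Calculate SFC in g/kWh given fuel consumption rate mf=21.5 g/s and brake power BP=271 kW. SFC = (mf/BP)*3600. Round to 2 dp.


SFC = (mf / BP) * 3600
Rate = 21.5 / 271 = 0.079336 g/(s*kW)
SFC = 0.079336 * 3600 = 285.61 g/kWh


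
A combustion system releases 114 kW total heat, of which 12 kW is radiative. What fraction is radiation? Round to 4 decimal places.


f_rad = Q_rad / Q_total
f_rad = 12 / 114 = 0.1053


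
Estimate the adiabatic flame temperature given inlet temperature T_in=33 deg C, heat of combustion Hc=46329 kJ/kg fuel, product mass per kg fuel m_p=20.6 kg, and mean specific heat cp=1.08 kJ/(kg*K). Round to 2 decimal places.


T_ad = T_in + Hc / (m_p * cp)
Denominator = 20.6 * 1.08 = 22.2480
Temperature rise = 46329 / 22.2480 = 2082.39 K
T_ad = 33 + 2082.39 = 2115.39 deg C


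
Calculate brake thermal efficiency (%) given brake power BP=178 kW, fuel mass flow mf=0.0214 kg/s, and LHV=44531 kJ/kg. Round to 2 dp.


eta_BTE = (BP / (mf * LHV)) * 100
Denominator = 0.0214 * 44531 = 952.9634 kW
eta_BTE = (178 / 952.9634) * 100 = 18.68%


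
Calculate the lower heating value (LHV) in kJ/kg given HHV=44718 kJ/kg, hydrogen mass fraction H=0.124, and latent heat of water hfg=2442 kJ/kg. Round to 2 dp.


LHV = HHV - hfg * 9 * H
Water correction = 2442 * 9 * 0.124 = 2725.272 kJ/kg
LHV = 44718 - 2725.272 = 41992.73 kJ/kg


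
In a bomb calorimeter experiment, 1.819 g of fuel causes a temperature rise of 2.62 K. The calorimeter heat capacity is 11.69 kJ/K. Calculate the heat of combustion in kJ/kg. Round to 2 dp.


Hc = C_cal * delta_T / m_fuel
Q_released = 11.69 * 2.62 = 30.6278 kJ
m_fuel = 1.819 g = 1.819/1000 kg = 0.001819 kg
Hc = 30.6278 / 0.001819 = 16837.71 kJ/kg


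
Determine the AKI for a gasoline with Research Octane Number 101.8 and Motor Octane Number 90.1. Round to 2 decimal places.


AKI = (RON + MON) / 2
AKI = (101.8 + 90.1) / 2
AKI = 191.9 / 2 = 95.95


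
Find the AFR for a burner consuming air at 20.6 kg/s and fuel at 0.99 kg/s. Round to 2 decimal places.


AFR = m_air / m_fuel
AFR = 20.6 / 0.99 = 20.81


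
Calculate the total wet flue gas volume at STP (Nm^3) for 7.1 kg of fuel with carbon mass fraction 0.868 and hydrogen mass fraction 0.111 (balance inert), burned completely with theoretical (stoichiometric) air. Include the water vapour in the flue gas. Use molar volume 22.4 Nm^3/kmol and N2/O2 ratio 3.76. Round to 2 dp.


Per kg fuel: CO2 = (C/12 kmol)*22.4 = (0.868/12)*22.4 = 1.62027 Nm^3
Per kg fuel: H2O = (H/2 kmol)*22.4 = (0.111/2)*22.4 = 1.24320 Nm^3
O2 needed per kg fuel = C/12 + H/4 = 0.868/12 + 0.111/4 = 0.10008333 kmol
Per kg fuel: N2 = O2*3.76*22.4 = 0.10008333*3.76*22.4 = 8.42942 Nm^3
Total per kg = 1.62027 + 1.24320 + 8.42942 = 11.29289 Nm^3
Total = 11.29289 * 7.1 = 80.18 Nm^3


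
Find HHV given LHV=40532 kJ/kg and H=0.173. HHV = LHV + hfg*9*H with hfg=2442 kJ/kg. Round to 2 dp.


HHV = LHV + hfg * 9 * H
Water addition = 2442 * 9 * 0.173 = 3802.194 kJ/kg
HHV = 40532 + 3802.194 = 44334.19 kJ/kg


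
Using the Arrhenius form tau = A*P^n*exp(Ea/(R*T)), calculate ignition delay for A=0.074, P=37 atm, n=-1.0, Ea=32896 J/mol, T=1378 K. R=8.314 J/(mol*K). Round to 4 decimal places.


tau = A * P^n * exp(Ea/(R*T))
P^n = 37^(-1.0) = 0.02702703
Ea/(R*T) = 32896/(8.314*1378) = 2.871335
exp(Ea/(R*T)) = 17.660578
tau = 0.074 * 0.02702703 * 17.660578 = 0.0353 ms


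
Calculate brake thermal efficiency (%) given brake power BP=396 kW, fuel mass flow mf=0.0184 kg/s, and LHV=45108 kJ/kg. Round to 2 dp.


eta_BTE = (BP / (mf * LHV)) * 100
Denominator = 0.0184 * 45108 = 829.9872 kW
eta_BTE = (396 / 829.9872) * 100 = 47.71%
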